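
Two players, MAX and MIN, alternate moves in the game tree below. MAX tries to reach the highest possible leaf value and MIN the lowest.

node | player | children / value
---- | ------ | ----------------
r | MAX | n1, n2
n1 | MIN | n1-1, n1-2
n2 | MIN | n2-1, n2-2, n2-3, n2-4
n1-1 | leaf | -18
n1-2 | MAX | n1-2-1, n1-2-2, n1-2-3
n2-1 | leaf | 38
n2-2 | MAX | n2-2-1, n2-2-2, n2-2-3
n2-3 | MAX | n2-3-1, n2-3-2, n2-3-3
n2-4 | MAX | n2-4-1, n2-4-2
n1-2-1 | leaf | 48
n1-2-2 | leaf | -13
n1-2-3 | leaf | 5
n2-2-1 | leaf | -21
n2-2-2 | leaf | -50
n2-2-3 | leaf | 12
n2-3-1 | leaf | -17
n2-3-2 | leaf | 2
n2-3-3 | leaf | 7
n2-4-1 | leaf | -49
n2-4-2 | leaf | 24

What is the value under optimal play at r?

n1-2 (MAX): max(48, -13, 5) = 48
n1 (MIN): min(-18, 48) = -18
n2-2 (MAX): max(-21, -50, 12) = 12
n2-3 (MAX): max(-17, 2, 7) = 7
n2-4 (MAX): max(-49, 24) = 24
n2 (MIN): min(38, 12, 7, 24) = 7
r (MAX): max(-18, 7) = 7

7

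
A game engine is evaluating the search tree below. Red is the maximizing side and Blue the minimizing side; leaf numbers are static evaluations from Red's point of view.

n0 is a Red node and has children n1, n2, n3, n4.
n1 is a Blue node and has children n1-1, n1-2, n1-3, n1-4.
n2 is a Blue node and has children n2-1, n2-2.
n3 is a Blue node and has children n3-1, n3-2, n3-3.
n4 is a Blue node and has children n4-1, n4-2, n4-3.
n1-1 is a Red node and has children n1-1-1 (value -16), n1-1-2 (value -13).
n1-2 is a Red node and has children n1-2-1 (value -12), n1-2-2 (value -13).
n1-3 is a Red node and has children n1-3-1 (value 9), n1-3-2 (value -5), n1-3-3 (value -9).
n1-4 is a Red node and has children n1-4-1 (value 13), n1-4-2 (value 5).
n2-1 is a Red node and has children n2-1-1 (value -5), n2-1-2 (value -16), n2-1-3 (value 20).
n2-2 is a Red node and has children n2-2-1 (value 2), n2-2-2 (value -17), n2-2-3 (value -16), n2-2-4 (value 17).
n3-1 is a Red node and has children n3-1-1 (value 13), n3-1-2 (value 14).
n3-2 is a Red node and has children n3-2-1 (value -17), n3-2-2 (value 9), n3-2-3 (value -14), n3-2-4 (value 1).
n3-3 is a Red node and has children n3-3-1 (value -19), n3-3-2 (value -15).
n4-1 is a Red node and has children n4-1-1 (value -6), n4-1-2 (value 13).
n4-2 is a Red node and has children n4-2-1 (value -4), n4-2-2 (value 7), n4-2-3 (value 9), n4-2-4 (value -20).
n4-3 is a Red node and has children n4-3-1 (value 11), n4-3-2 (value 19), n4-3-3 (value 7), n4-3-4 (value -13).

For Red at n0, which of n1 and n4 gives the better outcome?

n4

n1-1 (Red): max(-16, -13) = -13
n1-2 (Red): max(-12, -13) = -12
n1-3 (Red): max(9, -5, -9) = 9
n1-4 (Red): max(13, 5) = 13
n1 (Blue): min(-13, -12, 9, 13) = -13
n4-1 (Red): max(-6, 13) = 13
n4-2 (Red): max(-4, 7, 9, -20) = 9
n4-3 (Red): max(11, 19, 7, -13) = 19
n4 (Blue): min(13, 9, 19) = 9
Red prefers the higher value; n1=-13, n4=9. n4 is better since 9 > -13.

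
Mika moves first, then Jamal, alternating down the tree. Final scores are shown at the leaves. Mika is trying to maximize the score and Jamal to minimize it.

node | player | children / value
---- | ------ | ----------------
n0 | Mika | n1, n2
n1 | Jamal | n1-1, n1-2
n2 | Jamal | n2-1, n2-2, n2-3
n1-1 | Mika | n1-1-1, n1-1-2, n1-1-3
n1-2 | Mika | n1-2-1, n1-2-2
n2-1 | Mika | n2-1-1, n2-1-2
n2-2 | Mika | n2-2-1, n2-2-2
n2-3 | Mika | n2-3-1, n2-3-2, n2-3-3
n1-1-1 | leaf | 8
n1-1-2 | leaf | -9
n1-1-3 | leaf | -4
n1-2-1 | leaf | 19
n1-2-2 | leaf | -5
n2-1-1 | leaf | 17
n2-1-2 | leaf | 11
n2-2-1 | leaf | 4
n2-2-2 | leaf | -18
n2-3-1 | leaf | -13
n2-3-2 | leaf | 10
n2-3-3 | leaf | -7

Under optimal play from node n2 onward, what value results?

4

n2-1 (Mika): max(17, 11) = 17
n2-2 (Mika): max(4, -18) = 4
n2-3 (Mika): max(-13, 10, -7) = 10
n2 (Jamal): min(17, 4, 10) = 4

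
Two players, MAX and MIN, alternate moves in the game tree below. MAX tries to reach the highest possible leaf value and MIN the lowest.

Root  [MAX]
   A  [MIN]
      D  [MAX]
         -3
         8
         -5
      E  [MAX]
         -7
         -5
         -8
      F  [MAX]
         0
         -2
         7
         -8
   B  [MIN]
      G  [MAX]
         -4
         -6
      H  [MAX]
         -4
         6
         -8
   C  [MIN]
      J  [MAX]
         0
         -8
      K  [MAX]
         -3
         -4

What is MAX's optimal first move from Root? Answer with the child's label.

C

D (MAX): max(-3, 8, -5) = 8
E (MAX): max(-7, -5, -8) = -5
F (MAX): max(0, -2, 7, -8) = 7
A (MIN): min(8, -5, 7) = -5
G (MAX): max(-4, -6) = -4
H (MAX): max(-4, 6, -8) = 6
B (MIN): min(-4, 6) = -4
J (MAX): max(0, -8) = 0
K (MAX): max(-3, -4) = -3
C (MIN): min(0, -3) = -3
Root (MAX): max(-5, -4, -3) = -3
MAX at Root wants the highest of {A=-5, B=-4, C=-3}, so chooses C.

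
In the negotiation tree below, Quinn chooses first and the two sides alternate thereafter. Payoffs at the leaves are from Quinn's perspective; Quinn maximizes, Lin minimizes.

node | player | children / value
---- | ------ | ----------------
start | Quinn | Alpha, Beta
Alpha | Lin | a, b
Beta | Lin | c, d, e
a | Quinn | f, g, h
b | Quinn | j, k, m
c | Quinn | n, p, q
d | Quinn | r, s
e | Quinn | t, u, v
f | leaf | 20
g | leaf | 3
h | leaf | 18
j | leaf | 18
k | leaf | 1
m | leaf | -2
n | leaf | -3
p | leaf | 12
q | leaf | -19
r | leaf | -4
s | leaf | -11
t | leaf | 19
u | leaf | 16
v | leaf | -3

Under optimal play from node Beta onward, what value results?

-4

c (Quinn): max(-3, 12, -19) = 12
d (Quinn): max(-4, -11) = -4
e (Quinn): max(19, 16, -3) = 19
Beta (Lin): min(12, -4, 19) = -4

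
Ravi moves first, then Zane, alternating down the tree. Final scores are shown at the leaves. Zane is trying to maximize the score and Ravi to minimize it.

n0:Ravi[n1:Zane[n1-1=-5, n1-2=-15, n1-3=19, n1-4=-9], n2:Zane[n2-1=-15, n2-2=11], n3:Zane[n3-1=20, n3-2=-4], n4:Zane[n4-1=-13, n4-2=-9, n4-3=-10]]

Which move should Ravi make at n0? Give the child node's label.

n1 (Zane): max(-5, -15, 19, -9) = 19
n2 (Zane): max(-15, 11) = 11
n3 (Zane): max(20, -4) = 20
n4 (Zane): max(-13, -9, -10) = -9
n0 (Ravi): min(19, 11, 20, -9) = -9
Ravi at n0 wants the lowest of {n1=19, n2=11, n3=20, n4=-9}, so chooses n4.

n4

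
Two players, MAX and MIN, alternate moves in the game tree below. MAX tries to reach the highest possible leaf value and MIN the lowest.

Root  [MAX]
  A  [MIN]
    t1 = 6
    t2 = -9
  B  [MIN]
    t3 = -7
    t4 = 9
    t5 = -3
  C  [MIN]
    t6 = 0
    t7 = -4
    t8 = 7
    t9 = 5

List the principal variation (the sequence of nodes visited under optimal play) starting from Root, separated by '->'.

A (MIN): min(6, -9) = -9
B (MIN): min(-7, 9, -3) = -7
C (MIN): min(0, -4, 7, 5) = -4
Root (MAX): max(-9, -7, -4) = -4
At Root, MAX picks C (highest: -4).
At C, MIN picks t7 (lowest: -4).
Terminal value -4.

Root -> C -> t7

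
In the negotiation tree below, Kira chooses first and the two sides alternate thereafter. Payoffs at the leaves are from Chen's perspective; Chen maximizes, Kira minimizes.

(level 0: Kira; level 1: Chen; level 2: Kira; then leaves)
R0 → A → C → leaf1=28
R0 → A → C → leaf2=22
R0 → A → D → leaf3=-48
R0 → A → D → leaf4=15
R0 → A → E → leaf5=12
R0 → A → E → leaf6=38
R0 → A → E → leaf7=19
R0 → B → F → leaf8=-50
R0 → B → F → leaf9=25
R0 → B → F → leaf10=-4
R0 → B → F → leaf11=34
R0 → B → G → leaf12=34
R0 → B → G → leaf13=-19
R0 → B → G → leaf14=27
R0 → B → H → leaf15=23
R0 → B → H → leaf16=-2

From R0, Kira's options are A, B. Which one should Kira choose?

B

C (Kira): min(28, 22) = 22
D (Kira): min(-48, 15) = -48
E (Kira): min(12, 38, 19) = 12
A (Chen): max(22, -48, 12) = 22
F (Kira): min(-50, 25, -4, 34) = -50
G (Kira): min(34, -19, 27) = -19
H (Kira): min(23, -2) = -2
B (Chen): max(-50, -19, -2) = -2
R0 (Kira): min(22, -2) = -2
Kira at R0 wants the lowest of {A=22, B=-2}, so chooses B.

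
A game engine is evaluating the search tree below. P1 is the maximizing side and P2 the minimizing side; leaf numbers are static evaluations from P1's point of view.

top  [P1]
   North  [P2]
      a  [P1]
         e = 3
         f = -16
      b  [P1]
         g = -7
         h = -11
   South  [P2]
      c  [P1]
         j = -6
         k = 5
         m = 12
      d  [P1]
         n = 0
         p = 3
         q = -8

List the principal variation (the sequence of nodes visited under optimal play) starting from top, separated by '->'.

top -> South -> d -> p

a (P1): max(3, -16) = 3
b (P1): max(-7, -11) = -7
North (P2): min(3, -7) = -7
c (P1): max(-6, 5, 12) = 12
d (P1): max(0, 3, -8) = 3
South (P2): min(12, 3) = 3
top (P1): max(-7, 3) = 3
At top, P1 picks South (highest: 3).
At South, P2 picks d (lowest: 3).
At d, P1 picks p (highest: 3).
Terminal value 3.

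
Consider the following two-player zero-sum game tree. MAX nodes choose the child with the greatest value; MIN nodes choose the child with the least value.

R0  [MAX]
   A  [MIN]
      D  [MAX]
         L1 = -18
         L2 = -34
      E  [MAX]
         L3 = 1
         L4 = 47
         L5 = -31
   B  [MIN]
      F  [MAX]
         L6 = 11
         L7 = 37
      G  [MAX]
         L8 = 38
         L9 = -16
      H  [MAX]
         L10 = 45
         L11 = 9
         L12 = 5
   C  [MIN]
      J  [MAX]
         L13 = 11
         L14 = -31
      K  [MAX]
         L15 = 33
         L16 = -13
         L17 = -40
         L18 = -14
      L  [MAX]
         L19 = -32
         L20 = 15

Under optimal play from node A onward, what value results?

-18

D (MAX): max(-18, -34) = -18
E (MAX): max(1, 47, -31) = 47
A (MIN): min(-18, 47) = -18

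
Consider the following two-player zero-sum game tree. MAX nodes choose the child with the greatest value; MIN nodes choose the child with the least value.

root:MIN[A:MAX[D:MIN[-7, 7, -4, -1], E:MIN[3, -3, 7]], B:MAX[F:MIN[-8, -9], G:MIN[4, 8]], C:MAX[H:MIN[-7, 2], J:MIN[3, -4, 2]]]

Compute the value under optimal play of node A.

-3

D (MIN): min(-7, 7, -4, -1) = -7
E (MIN): min(3, -3, 7) = -3
A (MAX): max(-7, -3) = -3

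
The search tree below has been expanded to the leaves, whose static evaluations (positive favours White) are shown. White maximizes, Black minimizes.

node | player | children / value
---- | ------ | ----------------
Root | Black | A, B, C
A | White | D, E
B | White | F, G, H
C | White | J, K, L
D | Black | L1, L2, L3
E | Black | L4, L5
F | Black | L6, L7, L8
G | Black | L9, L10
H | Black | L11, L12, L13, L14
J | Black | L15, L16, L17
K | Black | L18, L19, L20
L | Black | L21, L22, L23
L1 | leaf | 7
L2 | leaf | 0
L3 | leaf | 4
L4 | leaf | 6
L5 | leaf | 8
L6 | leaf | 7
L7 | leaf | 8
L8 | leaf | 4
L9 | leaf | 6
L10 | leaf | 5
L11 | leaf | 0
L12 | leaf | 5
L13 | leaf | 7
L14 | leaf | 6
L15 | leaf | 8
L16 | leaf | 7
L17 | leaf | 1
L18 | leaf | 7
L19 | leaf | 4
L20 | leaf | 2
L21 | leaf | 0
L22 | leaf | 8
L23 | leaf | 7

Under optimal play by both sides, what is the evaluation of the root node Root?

D (Black): min(7, 0, 4) = 0
E (Black): min(6, 8) = 6
A (White): max(0, 6) = 6
F (Black): min(7, 8, 4) = 4
G (Black): min(6, 5) = 5
H (Black): min(0, 5, 7, 6) = 0
B (White): max(4, 5, 0) = 5
J (Black): min(8, 7, 1) = 1
K (Black): min(7, 4, 2) = 2
L (Black): min(0, 8, 7) = 0
C (White): max(1, 2, 0) = 2
Root (Black): min(6, 5, 2) = 2

2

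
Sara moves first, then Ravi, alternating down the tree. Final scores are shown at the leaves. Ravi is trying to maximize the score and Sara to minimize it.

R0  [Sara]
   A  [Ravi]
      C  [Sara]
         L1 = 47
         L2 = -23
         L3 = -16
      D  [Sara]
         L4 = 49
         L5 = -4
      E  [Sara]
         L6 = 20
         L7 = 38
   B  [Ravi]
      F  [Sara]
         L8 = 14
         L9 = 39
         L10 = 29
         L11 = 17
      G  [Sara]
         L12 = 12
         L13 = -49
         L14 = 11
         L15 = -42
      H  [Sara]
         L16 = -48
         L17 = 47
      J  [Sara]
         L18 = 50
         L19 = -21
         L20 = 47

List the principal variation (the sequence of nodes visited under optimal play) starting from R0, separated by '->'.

R0 -> B -> F -> L8

C (Sara): min(47, -23, -16) = -23
D (Sara): min(49, -4) = -4
E (Sara): min(20, 38) = 20
A (Ravi): max(-23, -4, 20) = 20
F (Sara): min(14, 39, 29, 17) = 14
G (Sara): min(12, -49, 11, -42) = -49
H (Sara): min(-48, 47) = -48
J (Sara): min(50, -21, 47) = -21
B (Ravi): max(14, -49, -48, -21) = 14
R0 (Sara): min(20, 14) = 14
At R0, Sara picks B (lowest: 14).
At B, Ravi picks F (highest: 14).
At F, Sara picks L8 (lowest: 14).
Terminal value 14.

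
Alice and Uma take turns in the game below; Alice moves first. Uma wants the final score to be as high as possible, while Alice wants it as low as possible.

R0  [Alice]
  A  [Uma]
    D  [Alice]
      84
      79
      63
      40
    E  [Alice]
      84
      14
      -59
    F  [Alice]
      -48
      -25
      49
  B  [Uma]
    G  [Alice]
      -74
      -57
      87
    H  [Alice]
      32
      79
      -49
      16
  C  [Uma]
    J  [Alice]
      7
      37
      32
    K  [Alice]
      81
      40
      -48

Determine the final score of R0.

D (Alice): min(84, 79, 63, 40) = 40
E (Alice): min(84, 14, -59) = -59
F (Alice): min(-48, -25, 49) = -48
A (Uma): max(40, -59, -48) = 40
G (Alice): min(-74, -57, 87) = -74
H (Alice): min(32, 79, -49, 16) = -49
B (Uma): max(-74, -49) = -49
J (Alice): min(7, 37, 32) = 7
K (Alice): min(81, 40, -48) = -48
C (Uma): max(7, -48) = 7
R0 (Alice): min(40, -49, 7) = -49

-49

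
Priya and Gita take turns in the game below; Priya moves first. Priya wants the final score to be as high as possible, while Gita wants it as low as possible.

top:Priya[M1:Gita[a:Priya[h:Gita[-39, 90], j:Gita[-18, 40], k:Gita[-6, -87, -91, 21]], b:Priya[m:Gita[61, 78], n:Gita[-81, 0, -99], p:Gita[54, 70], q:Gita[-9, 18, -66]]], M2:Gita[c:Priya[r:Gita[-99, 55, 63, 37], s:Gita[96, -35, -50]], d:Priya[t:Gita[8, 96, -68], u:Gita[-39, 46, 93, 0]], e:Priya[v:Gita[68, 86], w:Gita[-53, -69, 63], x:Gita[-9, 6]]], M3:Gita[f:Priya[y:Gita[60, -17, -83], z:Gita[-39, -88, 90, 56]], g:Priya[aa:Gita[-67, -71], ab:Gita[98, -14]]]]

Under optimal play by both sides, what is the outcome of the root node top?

h (Gita): min(-39, 90) = -39
j (Gita): min(-18, 40) = -18
k (Gita): min(-6, -87, -91, 21) = -91
a (Priya): max(-39, -18, -91) = -18
m (Gita): min(61, 78) = 61
n (Gita): min(-81, 0, -99) = -99
p (Gita): min(54, 70) = 54
q (Gita): min(-9, 18, -66) = -66
b (Priya): max(61, -99, 54, -66) = 61
M1 (Gita): min(-18, 61) = -18
r (Gita): min(-99, 55, 63, 37) = -99
s (Gita): min(96, -35, -50) = -50
c (Priya): max(-99, -50) = -50
t (Gita): min(8, 96, -68) = -68
u (Gita): min(-39, 46, 93, 0) = -39
d (Priya): max(-68, -39) = -39
v (Gita): min(68, 86) = 68
w (Gita): min(-53, -69, 63) = -69
x (Gita): min(-9, 6) = -9
e (Priya): max(68, -69, -9) = 68
M2 (Gita): min(-50, -39, 68) = -50
y (Gita): min(60, -17, -83) = -83
z (Gita): min(-39, -88, 90, 56) = -88
f (Priya): max(-83, -88) = -83
aa (Gita): min(-67, -71) = -71
ab (Gita): min(98, -14) = -14
g (Priya): max(-71, -14) = -14
M3 (Gita): min(-83, -14) = -83
top (Priya): max(-18, -50, -83) = -18

-18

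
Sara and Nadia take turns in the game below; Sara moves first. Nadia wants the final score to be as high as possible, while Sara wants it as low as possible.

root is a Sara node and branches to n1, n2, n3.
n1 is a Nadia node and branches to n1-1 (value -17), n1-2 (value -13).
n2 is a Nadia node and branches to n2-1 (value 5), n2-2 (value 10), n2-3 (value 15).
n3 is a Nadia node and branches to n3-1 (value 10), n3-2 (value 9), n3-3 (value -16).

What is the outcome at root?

-13

n1 (Nadia): max(-17, -13) = -13
n2 (Nadia): max(5, 10, 15) = 15
n3 (Nadia): max(10, 9, -16) = 10
root (Sara): min(-13, 15, 10) = -13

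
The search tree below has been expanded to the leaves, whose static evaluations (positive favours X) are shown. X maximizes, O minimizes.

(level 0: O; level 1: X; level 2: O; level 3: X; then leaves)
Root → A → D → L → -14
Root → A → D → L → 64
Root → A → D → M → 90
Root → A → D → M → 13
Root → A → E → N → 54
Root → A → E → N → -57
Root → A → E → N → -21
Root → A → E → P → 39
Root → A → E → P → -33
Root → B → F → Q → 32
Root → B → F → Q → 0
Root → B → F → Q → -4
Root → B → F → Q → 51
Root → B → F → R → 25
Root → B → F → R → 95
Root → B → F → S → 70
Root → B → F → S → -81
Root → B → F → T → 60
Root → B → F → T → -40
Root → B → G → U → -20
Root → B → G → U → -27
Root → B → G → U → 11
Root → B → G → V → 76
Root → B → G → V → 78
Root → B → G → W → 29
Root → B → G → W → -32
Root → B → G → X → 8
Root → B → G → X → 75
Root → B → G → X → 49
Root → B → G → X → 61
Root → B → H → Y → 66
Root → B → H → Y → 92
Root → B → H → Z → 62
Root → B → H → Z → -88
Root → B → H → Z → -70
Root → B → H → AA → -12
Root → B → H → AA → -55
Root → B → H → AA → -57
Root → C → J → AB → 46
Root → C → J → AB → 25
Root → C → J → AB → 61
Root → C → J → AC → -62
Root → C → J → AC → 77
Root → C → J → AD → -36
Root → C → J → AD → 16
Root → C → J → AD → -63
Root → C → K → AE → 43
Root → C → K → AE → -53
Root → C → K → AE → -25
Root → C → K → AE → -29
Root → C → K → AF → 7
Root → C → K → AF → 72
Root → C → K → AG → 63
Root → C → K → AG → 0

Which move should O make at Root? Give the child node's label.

C

L (X): max(-14, 64) = 64
M (X): max(90, 13) = 90
D (O): min(64, 90) = 64
N (X): max(54, -57, -21) = 54
P (X): max(39, -33) = 39
E (O): min(54, 39) = 39
A (X): max(64, 39) = 64
Q (X): max(32, 0, -4, 51) = 51
R (X): max(25, 95) = 95
S (X): max(70, -81) = 70
T (X): max(60, -40) = 60
F (O): min(51, 95, 70, 60) = 51
U (X): max(-20, -27, 11) = 11
V (X): max(76, 78) = 78
W (X): max(29, -32) = 29
X (X): max(8, 75, 49, 61) = 75
G (O): min(11, 78, 29, 75) = 11
Y (X): max(66, 92) = 92
Z (X): max(62, -88, -70) = 62
AA (X): max(-12, -55, -57) = -12
H (O): min(92, 62, -12) = -12
B (X): max(51, 11, -12) = 51
AB (X): max(46, 25, 61) = 61
AC (X): max(-62, 77) = 77
AD (X): max(-36, 16, -63) = 16
J (O): min(61, 77, 16) = 16
AE (X): max(43, -53, -25, -29) = 43
AF (X): max(7, 72) = 72
AG (X): max(63, 0) = 63
K (O): min(43, 72, 63) = 43
C (X): max(16, 43) = 43
Root (O): min(64, 51, 43) = 43
O at Root wants the lowest of {A=64, B=51, C=43}, so chooses C.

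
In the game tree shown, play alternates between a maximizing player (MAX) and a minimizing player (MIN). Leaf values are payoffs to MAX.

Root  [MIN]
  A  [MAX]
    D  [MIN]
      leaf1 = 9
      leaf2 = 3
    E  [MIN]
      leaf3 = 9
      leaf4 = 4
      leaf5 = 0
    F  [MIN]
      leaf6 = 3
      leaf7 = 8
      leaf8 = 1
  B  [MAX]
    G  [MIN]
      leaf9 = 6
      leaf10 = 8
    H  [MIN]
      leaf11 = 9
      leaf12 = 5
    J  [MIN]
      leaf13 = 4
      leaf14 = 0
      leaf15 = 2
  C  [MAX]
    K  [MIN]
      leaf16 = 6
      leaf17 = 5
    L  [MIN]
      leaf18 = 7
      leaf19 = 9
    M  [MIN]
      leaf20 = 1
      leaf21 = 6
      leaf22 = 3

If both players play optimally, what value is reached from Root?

3

D (MIN): min(9, 3) = 3
E (MIN): min(9, 4, 0) = 0
F (MIN): min(3, 8, 1) = 1
A (MAX): max(3, 0, 1) = 3
G (MIN): min(6, 8) = 6
H (MIN): min(9, 5) = 5
J (MIN): min(4, 0, 2) = 0
B (MAX): max(6, 5, 0) = 6
K (MIN): min(6, 5) = 5
L (MIN): min(7, 9) = 7
M (MIN): min(1, 6, 3) = 1
C (MAX): max(5, 7, 1) = 7
Root (MIN): min(3, 6, 7) = 3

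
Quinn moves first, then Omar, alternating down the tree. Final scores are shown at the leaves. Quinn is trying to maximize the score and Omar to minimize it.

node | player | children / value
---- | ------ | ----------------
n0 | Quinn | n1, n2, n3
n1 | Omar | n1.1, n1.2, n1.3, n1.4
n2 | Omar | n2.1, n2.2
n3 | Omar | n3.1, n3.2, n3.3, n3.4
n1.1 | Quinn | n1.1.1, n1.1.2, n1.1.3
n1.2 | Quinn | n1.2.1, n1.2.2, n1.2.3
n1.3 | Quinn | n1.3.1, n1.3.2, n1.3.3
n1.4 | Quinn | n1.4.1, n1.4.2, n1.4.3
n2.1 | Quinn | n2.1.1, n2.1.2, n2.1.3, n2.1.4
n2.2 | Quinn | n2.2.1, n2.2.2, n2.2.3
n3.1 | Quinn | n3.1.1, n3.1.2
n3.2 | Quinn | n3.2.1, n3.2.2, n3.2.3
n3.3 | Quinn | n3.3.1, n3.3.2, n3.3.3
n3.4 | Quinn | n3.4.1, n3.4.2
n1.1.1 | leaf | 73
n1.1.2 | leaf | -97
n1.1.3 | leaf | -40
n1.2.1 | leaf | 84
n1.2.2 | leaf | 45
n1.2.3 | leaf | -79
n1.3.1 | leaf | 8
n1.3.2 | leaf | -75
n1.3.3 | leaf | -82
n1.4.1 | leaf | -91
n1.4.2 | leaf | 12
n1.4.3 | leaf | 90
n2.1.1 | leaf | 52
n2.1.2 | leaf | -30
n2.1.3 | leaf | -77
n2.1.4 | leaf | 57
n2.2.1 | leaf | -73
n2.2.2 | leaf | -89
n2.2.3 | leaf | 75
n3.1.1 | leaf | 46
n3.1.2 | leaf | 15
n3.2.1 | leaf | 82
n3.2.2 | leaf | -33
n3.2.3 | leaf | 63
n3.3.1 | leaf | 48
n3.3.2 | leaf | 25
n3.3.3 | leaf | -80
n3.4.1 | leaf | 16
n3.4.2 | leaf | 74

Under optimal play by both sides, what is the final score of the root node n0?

57

n1.1 (Quinn): max(73, -97, -40) = 73
n1.2 (Quinn): max(84, 45, -79) = 84
n1.3 (Quinn): max(8, -75, -82) = 8
n1.4 (Quinn): max(-91, 12, 90) = 90
n1 (Omar): min(73, 84, 8, 90) = 8
n2.1 (Quinn): max(52, -30, -77, 57) = 57
n2.2 (Quinn): max(-73, -89, 75) = 75
n2 (Omar): min(57, 75) = 57
n3.1 (Quinn): max(46, 15) = 46
n3.2 (Quinn): max(82, -33, 63) = 82
n3.3 (Quinn): max(48, 25, -80) = 48
n3.4 (Quinn): max(16, 74) = 74
n3 (Omar): min(46, 82, 48, 74) = 46
n0 (Quinn): max(8, 57, 46) = 57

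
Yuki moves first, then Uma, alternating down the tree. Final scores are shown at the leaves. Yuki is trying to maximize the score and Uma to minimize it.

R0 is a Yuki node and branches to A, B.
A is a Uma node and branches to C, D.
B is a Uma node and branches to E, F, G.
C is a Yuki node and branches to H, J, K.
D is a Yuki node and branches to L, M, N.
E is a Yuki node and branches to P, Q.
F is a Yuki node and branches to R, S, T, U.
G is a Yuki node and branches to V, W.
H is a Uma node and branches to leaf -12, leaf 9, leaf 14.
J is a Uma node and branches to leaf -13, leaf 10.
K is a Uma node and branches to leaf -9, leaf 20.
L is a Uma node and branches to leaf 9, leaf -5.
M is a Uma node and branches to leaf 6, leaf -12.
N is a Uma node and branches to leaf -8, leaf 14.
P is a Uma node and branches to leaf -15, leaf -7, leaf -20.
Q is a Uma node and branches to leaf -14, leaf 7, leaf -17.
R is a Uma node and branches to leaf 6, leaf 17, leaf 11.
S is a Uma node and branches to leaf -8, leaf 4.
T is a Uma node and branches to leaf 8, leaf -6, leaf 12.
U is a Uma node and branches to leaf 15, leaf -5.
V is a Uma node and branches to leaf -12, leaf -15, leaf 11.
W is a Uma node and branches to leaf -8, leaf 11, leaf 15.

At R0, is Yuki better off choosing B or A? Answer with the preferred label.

A

P (Uma): min(-15, -7, -20) = -20
Q (Uma): min(-14, 7, -17) = -17
E (Yuki): max(-20, -17) = -17
R (Uma): min(6, 17, 11) = 6
S (Uma): min(-8, 4) = -8
T (Uma): min(8, -6, 12) = -6
U (Uma): min(15, -5) = -5
F (Yuki): max(6, -8, -6, -5) = 6
V (Uma): min(-12, -15, 11) = -15
W (Uma): min(-8, 11, 15) = -8
G (Yuki): max(-15, -8) = -8
B (Uma): min(-17, 6, -8) = -17
H (Uma): min(-12, 9, 14) = -12
J (Uma): min(-13, 10) = -13
K (Uma): min(-9, 20) = -9
C (Yuki): max(-12, -13, -9) = -9
L (Uma): min(9, -5) = -5
M (Uma): min(6, -12) = -12
N (Uma): min(-8, 14) = -8
D (Yuki): max(-5, -12, -8) = -5
A (Uma): min(-9, -5) = -9
Yuki prefers the higher value; B=-17, A=-9. A is better since -9 > -17.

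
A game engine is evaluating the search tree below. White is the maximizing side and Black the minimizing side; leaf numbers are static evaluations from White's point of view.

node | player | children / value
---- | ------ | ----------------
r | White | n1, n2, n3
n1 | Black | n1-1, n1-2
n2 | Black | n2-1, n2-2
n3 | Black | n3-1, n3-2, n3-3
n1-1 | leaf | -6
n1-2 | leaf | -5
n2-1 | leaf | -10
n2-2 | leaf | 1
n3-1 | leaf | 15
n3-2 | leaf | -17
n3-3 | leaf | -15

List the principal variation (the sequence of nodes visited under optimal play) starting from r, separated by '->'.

r -> n1 -> n1-1

n1 (Black): min(-6, -5) = -6
n2 (Black): min(-10, 1) = -10
n3 (Black): min(15, -17, -15) = -17
r (White): max(-6, -10, -17) = -6
At r, White picks n1 (highest: -6).
At n1, Black picks n1-1 (lowest: -6).
Terminal value -6.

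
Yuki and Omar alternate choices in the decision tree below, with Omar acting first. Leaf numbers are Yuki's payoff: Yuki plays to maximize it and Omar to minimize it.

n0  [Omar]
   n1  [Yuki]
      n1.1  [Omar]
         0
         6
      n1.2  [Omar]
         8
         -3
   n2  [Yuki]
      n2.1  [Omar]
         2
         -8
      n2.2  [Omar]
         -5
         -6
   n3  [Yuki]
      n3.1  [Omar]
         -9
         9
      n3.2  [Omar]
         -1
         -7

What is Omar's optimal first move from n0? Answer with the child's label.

n1.1 (Omar): min(0, 6) = 0
n1.2 (Omar): min(8, -3) = -3
n1 (Yuki): max(0, -3) = 0
n2.1 (Omar): min(2, -8) = -8
n2.2 (Omar): min(-5, -6) = -6
n2 (Yuki): max(-8, -6) = -6
n3.1 (Omar): min(-9, 9) = -9
n3.2 (Omar): min(-1, -7) = -7
n3 (Yuki): max(-9, -7) = -7
n0 (Omar): min(0, -6, -7) = -7
Omar at n0 wants the lowest of {n1=0, n2=-6, n3=-7}, so chooses n3.

n3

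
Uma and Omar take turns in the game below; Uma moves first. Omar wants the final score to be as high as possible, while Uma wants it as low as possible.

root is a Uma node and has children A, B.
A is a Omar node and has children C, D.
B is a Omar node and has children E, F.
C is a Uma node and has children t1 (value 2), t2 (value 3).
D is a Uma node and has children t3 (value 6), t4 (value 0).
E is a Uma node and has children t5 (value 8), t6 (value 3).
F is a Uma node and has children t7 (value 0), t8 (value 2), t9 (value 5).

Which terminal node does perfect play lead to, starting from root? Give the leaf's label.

C (Uma): min(2, 3) = 2
D (Uma): min(6, 0) = 0
A (Omar): max(2, 0) = 2
E (Uma): min(8, 3) = 3
F (Uma): min(0, 2, 5) = 0
B (Omar): max(3, 0) = 3
root (Uma): min(2, 3) = 2
At root, Uma picks A (lowest: 2).
At A, Omar picks C (highest: 2).
At C, Uma picks t1 (lowest: 2).
Terminal value 2.

t1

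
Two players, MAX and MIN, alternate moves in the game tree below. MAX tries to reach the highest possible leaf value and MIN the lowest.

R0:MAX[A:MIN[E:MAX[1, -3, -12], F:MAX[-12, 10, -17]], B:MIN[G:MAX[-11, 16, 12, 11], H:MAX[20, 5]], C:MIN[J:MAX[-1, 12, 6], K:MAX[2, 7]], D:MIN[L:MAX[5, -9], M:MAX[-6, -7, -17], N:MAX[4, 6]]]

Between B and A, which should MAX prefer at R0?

B

G (MAX): max(-11, 16, 12, 11) = 16
H (MAX): max(20, 5) = 20
B (MIN): min(16, 20) = 16
E (MAX): max(1, -3, -12) = 1
F (MAX): max(-12, 10, -17) = 10
A (MIN): min(1, 10) = 1
MAX prefers the higher value; B=16, A=1. B is better since 16 > 1.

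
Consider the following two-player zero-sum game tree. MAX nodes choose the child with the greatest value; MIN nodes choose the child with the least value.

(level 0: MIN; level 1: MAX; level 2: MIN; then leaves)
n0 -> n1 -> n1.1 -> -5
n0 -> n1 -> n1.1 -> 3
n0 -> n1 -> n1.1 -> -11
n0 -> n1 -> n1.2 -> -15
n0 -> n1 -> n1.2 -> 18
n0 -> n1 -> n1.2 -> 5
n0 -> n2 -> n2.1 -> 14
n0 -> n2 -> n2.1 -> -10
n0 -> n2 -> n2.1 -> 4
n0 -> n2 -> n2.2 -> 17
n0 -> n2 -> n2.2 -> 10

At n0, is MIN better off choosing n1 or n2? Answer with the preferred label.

n1.1 (MIN): min(-5, 3, -11) = -11
n1.2 (MIN): min(-15, 18, 5) = -15
n1 (MAX): max(-11, -15) = -11
n2.1 (MIN): min(14, -10, 4) = -10
n2.2 (MIN): min(17, 10) = 10
n2 (MAX): max(-10, 10) = 10
MIN prefers the lower value; n1=-11, n2=10. n1 is better since -11 < 10.

n1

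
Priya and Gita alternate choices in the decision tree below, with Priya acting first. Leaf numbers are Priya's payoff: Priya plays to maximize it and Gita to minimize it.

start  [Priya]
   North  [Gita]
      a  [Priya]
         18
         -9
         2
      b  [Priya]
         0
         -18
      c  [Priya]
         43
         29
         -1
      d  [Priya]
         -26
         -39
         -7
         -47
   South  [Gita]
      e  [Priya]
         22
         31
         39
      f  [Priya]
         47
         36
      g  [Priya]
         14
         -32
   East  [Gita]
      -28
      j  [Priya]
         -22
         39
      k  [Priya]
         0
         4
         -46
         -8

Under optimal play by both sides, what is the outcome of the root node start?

a (Priya): max(18, -9, 2) = 18
b (Priya): max(0, -18) = 0
c (Priya): max(43, 29, -1) = 43
d (Priya): max(-26, -39, -7, -47) = -7
North (Gita): min(18, 0, 43, -7) = -7
e (Priya): max(22, 31, 39) = 39
f (Priya): max(47, 36) = 47
g (Priya): max(14, -32) = 14
South (Gita): min(39, 47, 14) = 14
j (Priya): max(-22, 39) = 39
k (Priya): max(0, 4, -46, -8) = 4
East (Gita): min(-28, 39, 4) = -28
start (Priya): max(-7, 14, -28) = 14

14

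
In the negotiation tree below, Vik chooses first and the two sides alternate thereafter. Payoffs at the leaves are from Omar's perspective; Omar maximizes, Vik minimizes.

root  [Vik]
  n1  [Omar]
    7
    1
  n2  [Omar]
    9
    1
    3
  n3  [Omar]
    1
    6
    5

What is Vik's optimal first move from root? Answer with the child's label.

n1 (Omar): max(7, 1) = 7
n2 (Omar): max(9, 1, 3) = 9
n3 (Omar): max(1, 6, 5) = 6
root (Vik): min(7, 9, 6) = 6
Vik at root wants the lowest of {n1=7, n2=9, n3=6}, so chooses n3.

n3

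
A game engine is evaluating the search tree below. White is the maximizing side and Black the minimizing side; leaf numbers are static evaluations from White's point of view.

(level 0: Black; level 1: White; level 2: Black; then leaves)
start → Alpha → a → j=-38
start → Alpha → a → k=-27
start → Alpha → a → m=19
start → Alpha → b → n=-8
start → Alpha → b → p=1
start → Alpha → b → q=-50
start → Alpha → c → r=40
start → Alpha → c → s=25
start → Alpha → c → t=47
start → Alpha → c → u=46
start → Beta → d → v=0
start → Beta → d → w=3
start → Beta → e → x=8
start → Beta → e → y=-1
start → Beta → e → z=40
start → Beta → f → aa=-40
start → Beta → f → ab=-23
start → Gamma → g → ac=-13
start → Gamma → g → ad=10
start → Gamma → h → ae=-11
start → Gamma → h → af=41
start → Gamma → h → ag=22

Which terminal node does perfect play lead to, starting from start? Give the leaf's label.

ae

a (Black): min(-38, -27, 19) = -38
b (Black): min(-8, 1, -50) = -50
c (Black): min(40, 25, 47, 46) = 25
Alpha (White): max(-38, -50, 25) = 25
d (Black): min(0, 3) = 0
e (Black): min(8, -1, 40) = -1
f (Black): min(-40, -23) = -40
Beta (White): max(0, -1, -40) = 0
g (Black): min(-13, 10) = -13
h (Black): min(-11, 41, 22) = -11
Gamma (White): max(-13, -11) = -11
start (Black): min(25, 0, -11) = -11
At start, Black picks Gamma (lowest: -11).
At Gamma, White picks h (highest: -11).
At h, Black picks ae (lowest: -11).
Terminal value -11.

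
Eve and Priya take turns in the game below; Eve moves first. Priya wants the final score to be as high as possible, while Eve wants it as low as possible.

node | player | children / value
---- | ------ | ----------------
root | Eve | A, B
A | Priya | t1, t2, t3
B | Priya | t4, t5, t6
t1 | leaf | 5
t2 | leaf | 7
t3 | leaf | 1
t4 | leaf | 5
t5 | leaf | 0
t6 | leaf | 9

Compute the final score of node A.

A (Priya): max(5, 7, 1) = 7

7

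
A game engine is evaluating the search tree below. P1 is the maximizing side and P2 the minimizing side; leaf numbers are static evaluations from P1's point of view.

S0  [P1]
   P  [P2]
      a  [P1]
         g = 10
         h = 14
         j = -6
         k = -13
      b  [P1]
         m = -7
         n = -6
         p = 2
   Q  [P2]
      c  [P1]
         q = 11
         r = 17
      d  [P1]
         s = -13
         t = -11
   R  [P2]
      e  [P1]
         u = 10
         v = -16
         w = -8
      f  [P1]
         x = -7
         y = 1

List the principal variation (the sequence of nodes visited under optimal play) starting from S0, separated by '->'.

S0 -> P -> b -> p

a (P1): max(10, 14, -6, -13) = 14
b (P1): max(-7, -6, 2) = 2
P (P2): min(14, 2) = 2
c (P1): max(11, 17) = 17
d (P1): max(-13, -11) = -11
Q (P2): min(17, -11) = -11
e (P1): max(10, -16, -8) = 10
f (P1): max(-7, 1) = 1
R (P2): min(10, 1) = 1
S0 (P1): max(2, -11, 1) = 2
At S0, P1 picks P (highest: 2).
At P, P2 picks b (lowest: 2).
At b, P1 picks p (highest: 2).
Terminal value 2.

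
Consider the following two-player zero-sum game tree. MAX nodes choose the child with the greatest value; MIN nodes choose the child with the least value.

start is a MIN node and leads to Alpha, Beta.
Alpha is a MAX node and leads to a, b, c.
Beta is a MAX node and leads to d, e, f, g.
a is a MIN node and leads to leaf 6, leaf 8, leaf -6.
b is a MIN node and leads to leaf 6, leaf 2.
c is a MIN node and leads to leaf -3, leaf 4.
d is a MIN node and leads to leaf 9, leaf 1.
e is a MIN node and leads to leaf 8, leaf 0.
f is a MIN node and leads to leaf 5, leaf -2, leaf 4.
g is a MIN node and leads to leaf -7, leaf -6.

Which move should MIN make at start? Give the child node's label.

a (MIN): min(6, 8, -6) = -6
b (MIN): min(6, 2) = 2
c (MIN): min(-3, 4) = -3
Alpha (MAX): max(-6, 2, -3) = 2
d (MIN): min(9, 1) = 1
e (MIN): min(8, 0) = 0
f (MIN): min(5, -2, 4) = -2
g (MIN): min(-7, -6) = -7
Beta (MAX): max(1, 0, -2, -7) = 1
start (MIN): min(2, 1) = 1
MIN at start wants the lowest of {Alpha=2, Beta=1}, so chooses Beta.

Beta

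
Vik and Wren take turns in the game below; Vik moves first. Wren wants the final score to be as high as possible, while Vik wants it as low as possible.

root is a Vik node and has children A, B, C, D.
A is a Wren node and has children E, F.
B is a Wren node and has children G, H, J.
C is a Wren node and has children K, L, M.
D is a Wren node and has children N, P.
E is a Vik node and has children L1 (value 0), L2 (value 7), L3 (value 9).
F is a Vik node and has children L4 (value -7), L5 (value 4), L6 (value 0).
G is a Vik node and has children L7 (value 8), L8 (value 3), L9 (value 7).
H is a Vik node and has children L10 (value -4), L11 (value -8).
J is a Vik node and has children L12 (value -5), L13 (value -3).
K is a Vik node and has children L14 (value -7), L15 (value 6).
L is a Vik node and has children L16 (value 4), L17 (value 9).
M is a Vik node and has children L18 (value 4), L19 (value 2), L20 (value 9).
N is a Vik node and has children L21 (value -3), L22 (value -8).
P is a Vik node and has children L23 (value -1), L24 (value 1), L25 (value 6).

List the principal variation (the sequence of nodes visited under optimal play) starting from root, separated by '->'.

root -> D -> P -> L23

E (Vik): min(0, 7, 9) = 0
F (Vik): min(-7, 4, 0) = -7
A (Wren): max(0, -7) = 0
G (Vik): min(8, 3, 7) = 3
H (Vik): min(-4, -8) = -8
J (Vik): min(-5, -3) = -5
B (Wren): max(3, -8, -5) = 3
K (Vik): min(-7, 6) = -7
L (Vik): min(4, 9) = 4
M (Vik): min(4, 2, 9) = 2
C (Wren): max(-7, 4, 2) = 4
N (Vik): min(-3, -8) = -8
P (Vik): min(-1, 1, 6) = -1
D (Wren): max(-8, -1) = -1
root (Vik): min(0, 3, 4, -1) = -1
At root, Vik picks D (lowest: -1).
At D, Wren picks P (highest: -1).
At P, Vik picks L23 (lowest: -1).
Terminal value -1.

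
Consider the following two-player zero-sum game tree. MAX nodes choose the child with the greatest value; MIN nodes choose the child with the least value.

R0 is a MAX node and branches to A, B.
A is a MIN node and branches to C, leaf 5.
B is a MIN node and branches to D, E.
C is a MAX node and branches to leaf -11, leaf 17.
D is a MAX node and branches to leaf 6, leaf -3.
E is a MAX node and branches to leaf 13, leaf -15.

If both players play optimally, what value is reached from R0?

C (MAX): max(-11, 17) = 17
A (MIN): min(17, 5) = 5
D (MAX): max(6, -3) = 6
E (MAX): max(13, -15) = 13
B (MIN): min(6, 13) = 6
R0 (MAX): max(5, 6) = 6

6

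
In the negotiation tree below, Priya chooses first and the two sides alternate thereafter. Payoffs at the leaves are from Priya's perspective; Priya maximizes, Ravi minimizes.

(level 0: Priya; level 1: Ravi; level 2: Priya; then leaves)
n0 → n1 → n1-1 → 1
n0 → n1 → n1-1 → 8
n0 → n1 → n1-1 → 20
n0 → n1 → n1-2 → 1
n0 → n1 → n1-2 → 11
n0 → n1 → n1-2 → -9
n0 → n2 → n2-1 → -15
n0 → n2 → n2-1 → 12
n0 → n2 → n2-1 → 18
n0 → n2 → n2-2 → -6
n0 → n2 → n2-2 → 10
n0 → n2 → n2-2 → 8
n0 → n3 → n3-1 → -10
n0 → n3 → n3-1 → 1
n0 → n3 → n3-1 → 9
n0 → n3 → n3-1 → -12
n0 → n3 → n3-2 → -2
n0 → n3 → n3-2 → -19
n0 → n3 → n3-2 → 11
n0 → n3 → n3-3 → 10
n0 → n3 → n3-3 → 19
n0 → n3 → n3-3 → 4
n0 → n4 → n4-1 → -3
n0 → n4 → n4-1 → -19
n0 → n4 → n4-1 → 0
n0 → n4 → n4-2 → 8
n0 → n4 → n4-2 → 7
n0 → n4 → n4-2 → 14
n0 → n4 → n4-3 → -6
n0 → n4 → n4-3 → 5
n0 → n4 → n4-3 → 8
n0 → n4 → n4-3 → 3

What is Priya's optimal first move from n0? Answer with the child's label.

n1

n1-1 (Priya): max(1, 8, 20) = 20
n1-2 (Priya): max(1, 11, -9) = 11
n1 (Ravi): min(20, 11) = 11
n2-1 (Priya): max(-15, 12, 18) = 18
n2-2 (Priya): max(-6, 10, 8) = 10
n2 (Ravi): min(18, 10) = 10
n3-1 (Priya): max(-10, 1, 9, -12) = 9
n3-2 (Priya): max(-2, -19, 11) = 11
n3-3 (Priya): max(10, 19, 4) = 19
n3 (Ravi): min(9, 11, 19) = 9
n4-1 (Priya): max(-3, -19, 0) = 0
n4-2 (Priya): max(8, 7, 14) = 14
n4-3 (Priya): max(-6, 5, 8, 3) = 8
n4 (Ravi): min(0, 14, 8) = 0
n0 (Priya): max(11, 10, 9, 0) = 11
Priya at n0 wants the highest of {n1=11, n2=10, n3=9, n4=0}, so chooses n1.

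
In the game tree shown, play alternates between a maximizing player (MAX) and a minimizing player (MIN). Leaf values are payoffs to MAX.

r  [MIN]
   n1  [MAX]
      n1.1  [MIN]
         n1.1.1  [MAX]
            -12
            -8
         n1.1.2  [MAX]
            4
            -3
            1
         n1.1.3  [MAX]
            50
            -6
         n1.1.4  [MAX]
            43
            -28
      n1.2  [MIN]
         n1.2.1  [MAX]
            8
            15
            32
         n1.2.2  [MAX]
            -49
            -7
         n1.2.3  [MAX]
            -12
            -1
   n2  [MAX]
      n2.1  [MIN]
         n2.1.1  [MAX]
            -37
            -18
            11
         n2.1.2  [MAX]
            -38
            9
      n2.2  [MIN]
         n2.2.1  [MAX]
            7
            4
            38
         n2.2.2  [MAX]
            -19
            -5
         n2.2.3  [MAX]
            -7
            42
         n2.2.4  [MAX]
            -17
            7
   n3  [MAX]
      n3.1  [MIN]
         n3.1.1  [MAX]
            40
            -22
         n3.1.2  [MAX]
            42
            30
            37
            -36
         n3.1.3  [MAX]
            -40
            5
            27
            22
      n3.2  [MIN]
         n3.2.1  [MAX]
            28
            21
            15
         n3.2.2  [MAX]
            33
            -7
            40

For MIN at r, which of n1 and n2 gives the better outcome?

n1

n1.1.1 (MAX): max(-12, -8) = -8
n1.1.2 (MAX): max(4, -3, 1) = 4
n1.1.3 (MAX): max(50, -6) = 50
n1.1.4 (MAX): max(43, -28) = 43
n1.1 (MIN): min(-8, 4, 50, 43) = -8
n1.2.1 (MAX): max(8, 15, 32) = 32
n1.2.2 (MAX): max(-49, -7) = -7
n1.2.3 (MAX): max(-12, -1) = -1
n1.2 (MIN): min(32, -7, -1) = -7
n1 (MAX): max(-8, -7) = -7
n2.1.1 (MAX): max(-37, -18, 11) = 11
n2.1.2 (MAX): max(-38, 9) = 9
n2.1 (MIN): min(11, 9) = 9
n2.2.1 (MAX): max(7, 4, 38) = 38
n2.2.2 (MAX): max(-19, -5) = -5
n2.2.3 (MAX): max(-7, 42) = 42
n2.2.4 (MAX): max(-17, 7) = 7
n2.2 (MIN): min(38, -5, 42, 7) = -5
n2 (MAX): max(9, -5) = 9
MIN prefers the lower value; n1=-7, n2=9. n1 is better since -7 < 9.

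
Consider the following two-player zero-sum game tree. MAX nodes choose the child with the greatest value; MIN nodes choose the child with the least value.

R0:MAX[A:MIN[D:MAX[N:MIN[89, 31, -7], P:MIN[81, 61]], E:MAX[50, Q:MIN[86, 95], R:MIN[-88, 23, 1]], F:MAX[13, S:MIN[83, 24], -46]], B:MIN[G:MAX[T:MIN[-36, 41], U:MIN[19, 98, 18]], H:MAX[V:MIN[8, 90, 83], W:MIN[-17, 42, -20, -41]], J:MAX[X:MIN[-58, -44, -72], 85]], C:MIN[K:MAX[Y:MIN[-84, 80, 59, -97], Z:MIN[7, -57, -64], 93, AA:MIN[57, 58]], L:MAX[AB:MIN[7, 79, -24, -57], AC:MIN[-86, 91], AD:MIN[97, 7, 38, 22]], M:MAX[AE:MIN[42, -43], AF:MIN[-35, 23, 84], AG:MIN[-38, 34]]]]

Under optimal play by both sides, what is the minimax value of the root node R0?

24

N (MIN): min(89, 31, -7) = -7
P (MIN): min(81, 61) = 61
D (MAX): max(-7, 61) = 61
Q (MIN): min(86, 95) = 86
R (MIN): min(-88, 23, 1) = -88
E (MAX): max(50, 86, -88) = 86
S (MIN): min(83, 24) = 24
F (MAX): max(13, 24, -46) = 24
A (MIN): min(61, 86, 24) = 24
T (MIN): min(-36, 41) = -36
U (MIN): min(19, 98, 18) = 18
G (MAX): max(-36, 18) = 18
V (MIN): min(8, 90, 83) = 8
W (MIN): min(-17, 42, -20, -41) = -41
H (MAX): max(8, -41) = 8
X (MIN): min(-58, -44, -72) = -72
J (MAX): max(-72, 85) = 85
B (MIN): min(18, 8, 85) = 8
Y (MIN): min(-84, 80, 59, -97) = -97
Z (MIN): min(7, -57, -64) = -64
AA (MIN): min(57, 58) = 57
K (MAX): max(-97, -64, 93, 57) = 93
AB (MIN): min(7, 79, -24, -57) = -57
AC (MIN): min(-86, 91) = -86
AD (MIN): min(97, 7, 38, 22) = 7
L (MAX): max(-57, -86, 7) = 7
AE (MIN): min(42, -43) = -43
AF (MIN): min(-35, 23, 84) = -35
AG (MIN): min(-38, 34) = -38
M (MAX): max(-43, -35, -38) = -35
C (MIN): min(93, 7, -35) = -35
R0 (MAX): max(24, 8, -35) = 24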